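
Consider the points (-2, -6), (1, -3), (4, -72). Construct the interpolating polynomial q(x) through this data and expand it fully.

q(x) = -4x^2 - 3x + 4

Build the Lagrange basis polynomials:
L_0(x) = (x - 1)(x - 4) / [18] = (1/18)x^2 - (5/18)x + 2/9
L_1(x) = (x + 2)(x - 4) / [-9] = -(1/9)x^2 + (2/9)x + 8/9
L_2(x) = (x + 2)(x - 1) / [18] = (1/18)x^2 + (1/18)x - 1/9
q(x) = (-6)·L_0 + (-3)·L_1 + (-72)·L_2
  (-6)·L_0(x) = -(1/3)x^2 + (5/3)x - 4/3
  (-3)·L_1(x) = (1/3)x^2 - (2/3)x - 8/3
  (-72)·L_2(x) = -4x^2 - 4x + 8
Adding term by term: -4x^2 - 3x + 4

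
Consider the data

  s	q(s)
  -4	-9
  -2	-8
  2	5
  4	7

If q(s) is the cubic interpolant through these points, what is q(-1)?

-83/16

Using Newton's divided-difference form:
q[-4,-2] = (-8 - (-9)) / (-2 - (-4)) = 1/2
q[-2,2] = (5 - (-8)) / (2 - (-2)) = 13/4
q[2,4] = (7 - 5) / (4 - 2) = 1
q[-4,-2,2] = (13/4 - 1/2) / (2 - (-4)) = 11/24
q[-2,2,4] = (1 - 13/4) / (4 - (-2)) = -3/8
q[-4,-2,2,4] = (-3/8 - 11/24) / (4 - (-4)) = -5/48
q(-1) = -9 + (1/2)·(3) + (11/24)·(3)·(1) + (-5/48)·(3)·(1)·(-3) = -83/16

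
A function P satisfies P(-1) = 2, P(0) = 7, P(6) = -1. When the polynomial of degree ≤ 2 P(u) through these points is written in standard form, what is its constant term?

7

L_0(u) = u(u - 6) / [7] = (1/7)u^2 - (6/7)u
L_1(u) = (u + 1)(u - 6) / [-6] = -(1/6)u^2 + (5/6)u + 1
L_2(u) = (u + 1)u / [42] = (1/42)u^2 + (1/42)u
P(u) = 2·L_0 + 7·L_1 + (-1)·L_2
Only the constant term is needed; take it from each L_i and combine:
2·(0) + 7·(1) + (-1)·(0) = 7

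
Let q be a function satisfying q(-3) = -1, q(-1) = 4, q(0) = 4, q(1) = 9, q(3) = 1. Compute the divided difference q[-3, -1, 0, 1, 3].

q[-3,-1] = (4 - (-1)) / (-1 - (-3)) = 5/2
q[-1,0] = (4 - 4) / (0 - (-1)) = 0
q[0,1] = (9 - 4) / (1 - 0) = 5
q[1,3] = (1 - 9) / (3 - 1) = -4
q[-3,-1,0] = (0 - 5/2) / (0 - (-3)) = -5/6
q[-1,0,1] = (5 - 0) / (1 - (-1)) = 5/2
q[0,1,3] = (-4 - 5) / (3 - 0) = -3
q[-3,-1,0,1] = (5/2 - (-5/6)) / (1 - (-3)) = 5/6
q[-1,0,1,3] = (-3 - 5/2) / (3 - (-1)) = -11/8
q[-3,-1,0,1,3] = (-11/8 - 5/6) / (3 - (-3)) = -53/144

-53/144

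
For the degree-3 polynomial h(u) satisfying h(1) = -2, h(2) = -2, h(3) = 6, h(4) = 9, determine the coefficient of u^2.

17

L_0(u) = (u - 2)(u - 3)(u - 4) / [-6] = -(1/6)u^3 + (3/2)u^2 - (13/3)u + 4
L_1(u) = (u - 1)(u - 3)(u - 4) / [2] = (1/2)u^3 - 4u^2 + (19/2)u - 6
L_2(u) = (u - 1)(u - 2)(u - 4) / [-2] = -(1/2)u^3 + (7/2)u^2 - 7u + 4
L_3(u) = (u - 1)(u - 2)(u - 3) / [6] = (1/6)u^3 - u^2 + (11/6)u - 1
h(u) = (-2)·L_0 + (-2)·L_1 + 6·L_2 + 9·L_3
Only the coefficient of u^2 is needed; take it from each L_i and combine:
(-2)·(3/2) + (-2)·(-4) + 6·(7/2) + 9·(-1) = 17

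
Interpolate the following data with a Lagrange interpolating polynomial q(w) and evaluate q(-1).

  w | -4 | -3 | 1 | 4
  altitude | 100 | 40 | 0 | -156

Evaluate each Lagrange basis at w = -1:
L_0(-1) = (2)·(-2)·(-5)/[(-1)·(-5)·(-8)] = -1/2
L_1(-1) = (3)·(-2)·(-5)/[(1)·(-4)·(-7)] = 15/14
L_2(-1) = (3)·(2)·(-5)/[(5)·(4)·(-3)] = 1/2
L_3(-1) = (3)·(2)·(-2)/[(8)·(7)·(3)] = -1/14
Sum: 100·(-1/2) + 40·(15/14) + 0 + (-156)·(-1/14) = 4

4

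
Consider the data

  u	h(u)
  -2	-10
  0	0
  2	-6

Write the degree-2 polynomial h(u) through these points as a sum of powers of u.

Build the Lagrange basis polynomials:
L_0(u) = u(u - 2) / [8] = (1/8)u^2 - (1/4)u
L_1(u) = (u + 2)(u - 2) / [-4] = -(1/4)u^2 + 1
L_2(u) = (u + 2)u / [8] = (1/8)u^2 + (1/4)u
h(u) = (-10)·L_0 + 0·L_1 + (-6)·L_2
  (-10)·L_0(u) = -(5/4)u^2 + (5/2)u
  0·L_1(u) = 0
  (-6)·L_2(u) = -(3/4)u^2 - (3/2)u
Adding term by term: -2u^2 + u

h(u) = -2u^2 + u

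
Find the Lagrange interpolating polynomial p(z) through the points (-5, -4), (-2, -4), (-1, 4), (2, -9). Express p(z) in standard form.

Build the Lagrange basis polynomials:
L_0(z) = (z + 2)(z + 1)(z - 2) / [-84] = -(1/84)z^3 - (1/84)z^2 + (1/21)z + 1/21
L_1(z) = (z + 5)(z + 1)(z - 2) / [12] = (1/12)z^3 + (1/3)z^2 - (7/12)z - 5/6
L_2(z) = (z + 5)(z + 2)(z - 2) / [-12] = -(1/12)z^3 - (5/12)z^2 + (1/3)z + 5/3
L_3(z) = (z + 5)(z + 2)(z + 1) / [84] = (1/84)z^3 + (2/21)z^2 + (17/84)z + 5/42
p(z) = (-4)·L_0 + (-4)·L_1 + 4·L_2 + (-9)·L_3
  (-4)·L_0(z) = (1/21)z^3 + (1/21)z^2 - (4/21)z - 4/21
  (-4)·L_1(z) = -(1/3)z^3 - (4/3)z^2 + (7/3)z + 10/3
  4·L_2(z) = -(1/3)z^3 - (5/3)z^2 + (4/3)z + 20/3
  (-9)·L_3(z) = -(3/28)z^3 - (6/7)z^2 - (51/28)z - 15/14
Adding term by term: -(61/84)z^3 - (80/21)z^2 + (139/84)z + 367/42

p(z) = -(61/84)z^3 - (80/21)z^2 + (139/84)z + 367/42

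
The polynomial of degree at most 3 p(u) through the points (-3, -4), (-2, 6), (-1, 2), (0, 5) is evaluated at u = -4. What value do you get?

-49

Evaluate each Lagrange basis at u = -4:
L_0(-4) = (-2)·(-3)·(-4)/[(-1)·(-2)·(-3)] = 4
L_1(-4) = (-1)·(-3)·(-4)/[(1)·(-1)·(-2)] = -6
L_2(-4) = (-1)·(-2)·(-4)/[(2)·(1)·(-1)] = 4
L_3(-4) = (-1)·(-2)·(-3)/[(3)·(2)·(1)] = -1
Sum: (-4)·(4) + 6·(-6) + 2·(4) + 5·(-1) = -49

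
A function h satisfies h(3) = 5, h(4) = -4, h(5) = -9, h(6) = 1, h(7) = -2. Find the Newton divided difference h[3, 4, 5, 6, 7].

h[3,4] = (-4 - 5) / (4 - 3) = -9
h[4,5] = (-9 - (-4)) / (5 - 4) = -5
h[5,6] = (1 - (-9)) / (6 - 5) = 10
h[6,7] = (-2 - 1) / (7 - 6) = -3
h[3,4,5] = (-5 - (-9)) / (5 - 3) = 2
h[4,5,6] = (10 - (-5)) / (6 - 4) = 15/2
h[5,6,7] = (-3 - 10) / (7 - 5) = -13/2
h[3,4,5,6] = (15/2 - 2) / (6 - 3) = 11/6
h[4,5,6,7] = (-13/2 - 15/2) / (7 - 4) = -14/3
h[3,4,5,6,7] = (-14/3 - 11/6) / (7 - 3) = -13/8

-13/8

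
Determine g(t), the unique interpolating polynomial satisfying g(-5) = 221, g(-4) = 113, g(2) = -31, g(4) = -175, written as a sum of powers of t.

g(t) = -2t^3 - 2t^2 - 4t + 1

Newton's divided differences:
g[-5,-4] = (113 - 221) / (-4 - (-5)) = -108
g[-4,2] = (-31 - 113) / (2 - (-4)) = -24
g[2,4] = (-175 - (-31)) / (4 - 2) = -72
g[-5,-4,2] = (-24 - (-108)) / (2 - (-5)) = 12
g[-4,2,4] = (-72 - (-24)) / (4 - (-4)) = -6
g[-5,-4,2,4] = (-6 - 12) / (4 - (-5)) = -2
g(t) = 221 + (-108)·(t + 5) + 12·(t + 5)(t + 4) + (-2)·(t + 5)(t + 4)(t - 2)
Expanding: g(t) = -2t^3 - 2t^2 - 4t + 1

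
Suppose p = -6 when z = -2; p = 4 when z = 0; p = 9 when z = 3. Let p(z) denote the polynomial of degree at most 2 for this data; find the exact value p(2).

26/3

L_0(2) = (2)·(-1)/[(-2)·(-5)] = -1/5
L_1(2) = (4)·(-1)/[(2)·(-3)] = 2/3
L_2(2) = (4)·(2)/[(5)·(3)] = 8/15
Sum: (-6)·(-1/5) + 4·(2/3) + 9·(8/15) = 26/3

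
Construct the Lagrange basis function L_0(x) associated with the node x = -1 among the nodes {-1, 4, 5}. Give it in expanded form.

L_0(x) = (x - 4)(x - 5) / [(-5)·(-6)]
       = (x^2 - 9x + 20) / (30)

L_0(x) = (1/30)x^2 - (3/10)x + 2/3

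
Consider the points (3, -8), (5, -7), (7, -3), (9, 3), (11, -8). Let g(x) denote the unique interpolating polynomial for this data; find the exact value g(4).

-463/64

L_0(4) = (-1)·(-3)·(-5)·(-7)/[(-2)·(-4)·(-6)·(-8)] = 35/128
L_1(4) = (1)·(-3)·(-5)·(-7)/[(2)·(-2)·(-4)·(-6)] = 35/32
L_2(4) = (1)·(-1)·(-5)·(-7)/[(4)·(2)·(-2)·(-4)] = -35/64
L_3(4) = (1)·(-1)·(-3)·(-7)/[(6)·(4)·(2)·(-2)] = 7/32
L_4(4) = (1)·(-1)·(-3)·(-5)/[(8)·(6)·(4)·(2)] = -5/128
Sum: (-8)·(35/128) + (-7)·(35/32) + (-3)·(-35/64) + 3·(7/32) + (-8)·(-5/128) = -463/64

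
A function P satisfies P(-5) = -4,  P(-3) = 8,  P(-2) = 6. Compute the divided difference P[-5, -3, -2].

-8/3

P[-5,-3] = (8 - (-4)) / (-3 - (-5)) = 6
P[-3,-2] = (6 - 8) / (-2 - (-3)) = -2
P[-5,-3,-2] = (-2 - 6) / (-2 - (-5)) = -8/3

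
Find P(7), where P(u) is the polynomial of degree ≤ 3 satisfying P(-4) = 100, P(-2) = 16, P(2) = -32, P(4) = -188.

L_0(7) = (9)·(5)·(3)/[(-2)·(-6)·(-8)] = -45/32
L_1(7) = (11)·(5)·(3)/[(2)·(-4)·(-6)] = 55/16
L_2(7) = (11)·(9)·(3)/[(6)·(4)·(-2)] = -99/16
L_3(7) = (11)·(9)·(5)/[(8)·(6)·(2)] = 165/32
Sum: 100·(-45/32) + 16·(55/16) + (-32)·(-99/16) + (-188)·(165/32) = -857

-857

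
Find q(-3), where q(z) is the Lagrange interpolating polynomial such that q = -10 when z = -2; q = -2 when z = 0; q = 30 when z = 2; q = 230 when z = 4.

-50

Evaluate each Lagrange basis at z = -3:
L_0(-3) = (-3)·(-5)·(-7)/[(-2)·(-4)·(-6)] = 35/16
L_1(-3) = (-1)·(-5)·(-7)/[(2)·(-2)·(-4)] = -35/16
L_2(-3) = (-1)·(-3)·(-7)/[(4)·(2)·(-2)] = 21/16
L_3(-3) = (-1)·(-3)·(-5)/[(6)·(4)·(2)] = -5/16
Sum: (-10)·(35/16) + (-2)·(-35/16) + 30·(21/16) + 230·(-5/16) = -50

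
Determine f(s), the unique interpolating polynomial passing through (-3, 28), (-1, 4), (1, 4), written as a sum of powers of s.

f(s) = 3s^2 + 1

Build the Lagrange basis polynomials:
L_0(s) = (s + 1)(s - 1) / [8] = (1/8)s^2 - 1/8
L_1(s) = (s + 3)(s - 1) / [-4] = -(1/4)s^2 - (1/2)s + 3/4
L_2(s) = (s + 3)(s + 1) / [8] = (1/8)s^2 + (1/2)s + 3/8
f(s) = 28·L_0 + 4·L_1 + 4·L_2
  28·L_0(s) = (7/2)s^2 - 7/2
  4·L_1(s) = -s^2 - 2s + 3
  4·L_2(s) = (1/2)s^2 + 2s + 3/2
Adding term by term: 3s^2 + 1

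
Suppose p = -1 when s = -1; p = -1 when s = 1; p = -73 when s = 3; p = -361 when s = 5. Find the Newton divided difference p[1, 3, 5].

-27

p[1,3] = (-73 - (-1)) / (3 - 1) = -36
p[3,5] = (-361 - (-73)) / (5 - 3) = -144
p[1,3,5] = (-144 - (-36)) / (5 - 1) = -27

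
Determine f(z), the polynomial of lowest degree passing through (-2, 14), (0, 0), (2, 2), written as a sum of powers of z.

f(z) = 2z^2 - 3z

L_0(z) = z(z - 2) / [8] = (1/8)z^2 - (1/4)z
L_1(z) = (z + 2)(z - 2) / [-4] = -(1/4)z^2 + 1
L_2(z) = (z + 2)z / [8] = (1/8)z^2 + (1/4)z
f(z) = 14·L_0 + 0·L_1 + 2·L_2
  14·L_0(z) = (7/4)z^2 - (7/2)z
  0·L_1(z) = 0
  2·L_2(z) = (1/4)z^2 + (1/2)z
Adding term by term: 2z^2 - 3z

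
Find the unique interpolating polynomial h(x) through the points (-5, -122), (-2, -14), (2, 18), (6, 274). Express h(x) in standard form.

h(x) = x^3 + x^2 + 4x - 2

L_0(x) = (x + 2)(x - 2)(x - 6) / [-231] = -(1/231)x^3 + (2/77)x^2 + (4/231)x - 8/77
L_1(x) = (x + 5)(x - 2)(x - 6) / [96] = (1/96)x^3 - (1/32)x^2 - (7/24)x + 5/8
L_2(x) = (x + 5)(x + 2)(x - 6) / [-112] = -(1/112)x^3 - (1/112)x^2 + (2/7)x + 15/28
L_3(x) = (x + 5)(x + 2)(x - 2) / [352] = (1/352)x^3 + (5/352)x^2 - (1/88)x - 5/88
h(x) = (-122)·L_0 + (-14)·L_1 + 18·L_2 + 274·L_3
  (-122)·L_0(x) = (122/231)x^3 - (244/77)x^2 - (488/231)x + 976/77
  (-14)·L_1(x) = -(7/48)x^3 + (7/16)x^2 + (49/12)x - 35/4
  18·L_2(x) = -(9/56)x^3 - (9/56)x^2 + (36/7)x + 135/14
  274·L_3(x) = (137/176)x^3 + (685/176)x^2 - (137/44)x - 685/44
Adding term by term: x^3 + x^2 + 4x - 2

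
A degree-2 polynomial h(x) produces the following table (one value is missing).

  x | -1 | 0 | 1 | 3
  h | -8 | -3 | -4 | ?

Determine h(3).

-24

The 3 known values determine h uniquely (degree ≤ 2).
Evaluate each Lagrange basis at x = 3:
L_0(3) = (3)·(2)/[(-1)·(-2)] = 3
L_1(3) = (4)·(2)/[(1)·(-1)] = -8
L_2(3) = (4)·(3)/[(2)·(1)] = 6
Sum: (-8)·(3) + (-3)·(-8) + (-4)·(6) = -24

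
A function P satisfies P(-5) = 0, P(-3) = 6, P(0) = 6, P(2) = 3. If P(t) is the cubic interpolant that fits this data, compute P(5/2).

243/112

Evaluate each Lagrange basis at t = 5/2:
L_0(5/2) = (11/2)·(5/2)·(1/2)/[(-2)·(-5)·(-7)] = -11/112
L_1(5/2) = (15/2)·(5/2)·(1/2)/[(2)·(-3)·(-5)] = 5/16
L_2(5/2) = (15/2)·(11/2)·(1/2)/[(5)·(3)·(-2)] = -11/16
L_3(5/2) = (15/2)·(11/2)·(5/2)/[(7)·(5)·(2)] = 165/112
Sum: 0 + 6·(5/16) + 6·(-11/16) + 3·(165/112) = 243/112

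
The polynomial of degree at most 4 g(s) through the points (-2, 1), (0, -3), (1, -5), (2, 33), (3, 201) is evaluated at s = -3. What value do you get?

Evaluate each Lagrange basis at s = -3:
L_0(-3) = (-3)·(-4)·(-5)·(-6)/[(-2)·(-3)·(-4)·(-5)] = 3
L_1(-3) = (-1)·(-4)·(-5)·(-6)/[(2)·(-1)·(-2)·(-3)] = -10
L_2(-3) = (-1)·(-3)·(-5)·(-6)/[(3)·(1)·(-1)·(-2)] = 15
L_3(-3) = (-1)·(-3)·(-4)·(-6)/[(4)·(2)·(1)·(-1)] = -9
L_4(-3) = (-1)·(-3)·(-4)·(-5)/[(5)·(3)·(2)·(1)] = 2
Sum: 1·(3) + (-3)·(-10) + (-5)·(15) + 33·(-9) + 201·(2) = 63

63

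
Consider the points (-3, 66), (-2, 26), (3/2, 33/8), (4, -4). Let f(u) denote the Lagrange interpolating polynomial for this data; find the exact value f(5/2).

Evaluate each Lagrange basis at u = 5/2:
L_0(5/2) = (9/2)·(1)·(-3/2)/[(-1)·(-9/2)·(-7)] = 3/14
L_1(5/2) = (11/2)·(1)·(-3/2)/[(1)·(-7/2)·(-6)] = -11/28
L_2(5/2) = (11/2)·(9/2)·(-3/2)/[(9/2)·(7/2)·(-5/2)] = 33/35
L_3(5/2) = (11/2)·(9/2)·(1)/[(7)·(6)·(5/2)] = 33/140
Sum: 66·(3/14) + 26·(-11/28) + 33/8·(33/35) + (-4)·(33/140) = 55/8

55/8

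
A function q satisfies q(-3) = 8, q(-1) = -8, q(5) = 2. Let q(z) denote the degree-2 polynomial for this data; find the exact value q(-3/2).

-157/32

L_0(-3/2) = (-1/2)·(-13/2)/[(-2)·(-8)] = 13/64
L_1(-3/2) = (3/2)·(-13/2)/[(2)·(-6)] = 13/16
L_2(-3/2) = (3/2)·(-1/2)/[(8)·(6)] = -1/64
Sum: 8·(13/64) + (-8)·(13/16) + 2·(-1/64) = -157/32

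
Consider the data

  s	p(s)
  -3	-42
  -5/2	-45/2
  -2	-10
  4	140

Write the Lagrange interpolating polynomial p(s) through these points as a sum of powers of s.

p(s) = 2s^3 + s^2 - s

L_0(s) = (s + 5/2)(s + 2)(s - 4) / [-7/2] = -(2/7)s^3 - (1/7)s^2 + (26/7)s + 40/7
L_1(s) = (s + 3)(s + 2)(s - 4) / [13/8] = (8/13)s^3 + (8/13)s^2 - (112/13)s - 192/13
L_2(s) = (s + 3)(s + 5/2)(s - 4) / [-3] = -(1/3)s^3 - (1/2)s^2 + (29/6)s + 10
L_3(s) = (s + 3)(s + 5/2)(s + 2) / [273] = (1/273)s^3 + (5/182)s^2 + (37/546)s + 5/91
p(s) = (-42)·L_0 + (-45/2)·L_1 + (-10)·L_2 + 140·L_3
  (-42)·L_0(s) = 12s^3 + 6s^2 - 156s - 240
  (-45/2)·L_1(s) = -(180/13)s^3 - (180/13)s^2 + (2520/13)s + 4320/13
  (-10)·L_2(s) = (10/3)s^3 + 5s^2 - (145/3)s - 100
  140·L_3(s) = (20/39)s^3 + (50/13)s^2 + (370/39)s + 100/13
Adding term by term: 2s^3 + s^2 - s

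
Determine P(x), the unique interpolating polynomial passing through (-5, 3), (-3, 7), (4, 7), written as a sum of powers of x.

P(x) = -(2/9)x^2 + (2/9)x + 29/3

Newton's divided differences:
P[-5,-3] = (7 - 3) / (-3 - (-5)) = 2
P[-3,4] = (7 - 7) / (4 - (-3)) = 0
P[-5,-3,4] = (0 - 2) / (4 - (-5)) = -2/9
P(x) = 3 + 2·(x + 5) + (-2/9)·(x + 5)(x + 3)
Expanding: P(x) = -(2/9)x^2 + (2/9)x + 29/3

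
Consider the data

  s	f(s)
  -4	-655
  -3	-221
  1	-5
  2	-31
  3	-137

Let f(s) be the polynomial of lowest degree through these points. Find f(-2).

-47

Evaluate each Lagrange basis at s = -2:
L_0(-2) = (1)·(-3)·(-4)·(-5)/[(-1)·(-5)·(-6)·(-7)] = -2/7
L_1(-2) = (2)·(-3)·(-4)·(-5)/[(1)·(-4)·(-5)·(-6)] = 1
L_2(-2) = (2)·(1)·(-4)·(-5)/[(5)·(4)·(-1)·(-2)] = 1
L_3(-2) = (2)·(1)·(-3)·(-5)/[(6)·(5)·(1)·(-1)] = -1
L_4(-2) = (2)·(1)·(-3)·(-4)/[(7)·(6)·(2)·(1)] = 2/7
Sum: (-655)·(-2/7) + (-221)·(1) + (-5)·(1) + (-31)·(-1) + (-137)·(2/7) = -47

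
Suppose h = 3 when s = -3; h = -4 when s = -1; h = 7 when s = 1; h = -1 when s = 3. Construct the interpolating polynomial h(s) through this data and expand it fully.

L_0(s) = (s + 1)(s - 1)(s - 3) / [-48] = -(1/48)s^3 + (1/16)s^2 + (1/48)s - 1/16
L_1(s) = (s + 3)(s - 1)(s - 3) / [16] = (1/16)s^3 - (1/16)s^2 - (9/16)s + 9/16
L_2(s) = (s + 3)(s + 1)(s - 3) / [-16] = -(1/16)s^3 - (1/16)s^2 + (9/16)s + 9/16
L_3(s) = (s + 3)(s + 1)(s - 1) / [48] = (1/48)s^3 + (1/16)s^2 - (1/48)s - 1/16
h(s) = 3·L_0 + (-4)·L_1 + 7·L_2 + (-1)·L_3
  3·L_0(s) = -(1/16)s^3 + (3/16)s^2 + (1/16)s - 3/16
  (-4)·L_1(s) = -(1/4)s^3 + (1/4)s^2 + (9/4)s - 9/4
  7·L_2(s) = -(7/16)s^3 - (7/16)s^2 + (63/16)s + 63/16
  (-1)·L_3(s) = -(1/48)s^3 - (1/16)s^2 + (1/48)s + 1/16
Adding term by term: -(37/48)s^3 - (1/16)s^2 + (301/48)s + 25/16

h(s) = -(37/48)s^3 - (1/16)s^2 + (301/48)s + 25/16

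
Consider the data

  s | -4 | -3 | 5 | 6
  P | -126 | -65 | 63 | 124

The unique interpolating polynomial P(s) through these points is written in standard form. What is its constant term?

-2

Build the Lagrange basis polynomials:
L_0(s) = (s + 3)(s - 5)(s - 6) / [-90] = -(1/90)s^3 + (4/45)s^2 + (1/30)s - 1
L_1(s) = (s + 4)(s - 5)(s - 6) / [72] = (1/72)s^3 - (7/72)s^2 - (7/36)s + 5/3
L_2(s) = (s + 4)(s + 3)(s - 6) / [-72] = -(1/72)s^3 - (1/72)s^2 + (5/12)s + 1
L_3(s) = (s + 4)(s + 3)(s - 5) / [90] = (1/90)s^3 + (1/45)s^2 - (23/90)s - 2/3
P(s) = (-126)·L_0 + (-65)·L_1 + 63·L_2 + 124·L_3
Only the constant term is needed; take it from each L_i and combine:
(-126)·(-1) + (-65)·(5/3) + 63·(1) + 124·(-2/3) = -2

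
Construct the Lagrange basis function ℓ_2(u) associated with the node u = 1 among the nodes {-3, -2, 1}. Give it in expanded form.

ℓ_2(u) = (1/12)u^2 + (5/12)u + 1/2

ℓ_2(u) = (u + 3)(u + 2) / [(4)·(3)]
       = (u^2 + 5u + 6) / (12)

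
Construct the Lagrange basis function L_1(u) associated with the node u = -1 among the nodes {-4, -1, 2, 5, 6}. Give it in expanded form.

L_1(u) = -(1/378)u^4 + (1/42)u^3 - (74/189)u + 40/63

L_1(u) = (u + 4)(u - 2)(u - 5)(u - 6) / [(3)·(-3)·(-6)·(-7)]
       = (u^4 - 9u^3 + 148u - 240) / (-378)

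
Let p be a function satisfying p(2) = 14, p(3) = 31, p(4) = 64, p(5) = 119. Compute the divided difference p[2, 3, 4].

p[2,3] = (31 - 14) / (3 - 2) = 17
p[3,4] = (64 - 31) / (4 - 3) = 33
p[2,3,4] = (33 - 17) / (4 - 2) = 8

8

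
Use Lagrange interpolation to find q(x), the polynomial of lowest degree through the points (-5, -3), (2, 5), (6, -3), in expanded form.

q(x) = -(2/7)x^2 + (2/7)x + 39/7

Build the Lagrange basis polynomials:
L_0(x) = (x - 2)(x - 6) / [77] = (1/77)x^2 - (8/77)x + 12/77
L_1(x) = (x + 5)(x - 6) / [-28] = -(1/28)x^2 + (1/28)x + 15/14
L_2(x) = (x + 5)(x - 2) / [44] = (1/44)x^2 + (3/44)x - 5/22
q(x) = (-3)·L_0 + 5·L_1 + (-3)·L_2
  (-3)·L_0(x) = -(3/77)x^2 + (24/77)x - 36/77
  5·L_1(x) = -(5/28)x^2 + (5/28)x + 75/14
  (-3)·L_2(x) = -(3/44)x^2 - (9/44)x + 15/22
Adding term by term: -(2/7)x^2 + (2/7)x + 39/7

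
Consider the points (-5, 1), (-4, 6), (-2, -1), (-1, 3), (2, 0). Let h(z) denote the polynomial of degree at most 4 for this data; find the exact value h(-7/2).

3663/896

Using Newton's divided-difference form:
h[-5,-4] = (6 - 1) / (-4 - (-5)) = 5
h[-4,-2] = (-1 - 6) / (-2 - (-4)) = -7/2
h[-2,-1] = (3 - (-1)) / (-1 - (-2)) = 4
h[-1,2] = (0 - 3) / (2 - (-1)) = -1
h[-5,-4,-2] = (-7/2 - 5) / (-2 - (-5)) = -17/6
h[-4,-2,-1] = (4 - (-7/2)) / (-1 - (-4)) = 5/2
h[-2,-1,2] = (-1 - 4) / (2 - (-2)) = -5/4
h[-5,-4,-2,-1] = (5/2 - (-17/6)) / (-1 - (-5)) = 4/3
h[-4,-2,-1,2] = (-5/4 - 5/2) / (2 - (-4)) = -5/8
h[-5,-4,-2,-1,2] = (-5/8 - 4/3) / (2 - (-5)) = -47/168
h(-7/2) = 1 + 5·(3/2) + (-17/6)·(3/2)·(1/2) + (4/3)·(3/2)·(1/2)·(-3/2) + (-47/168)·(3/2)·(1/2)·(-3/2)·(-5/2) = 3663/896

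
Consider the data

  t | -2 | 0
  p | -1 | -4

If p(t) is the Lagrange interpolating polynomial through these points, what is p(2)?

-7

Evaluate each Lagrange basis at t = 2:
L_0(2) = (2)/[(-2)] = -1
L_1(2) = (4)/[(2)] = 2
Sum: (-1)·(-1) + (-4)·(2) = -7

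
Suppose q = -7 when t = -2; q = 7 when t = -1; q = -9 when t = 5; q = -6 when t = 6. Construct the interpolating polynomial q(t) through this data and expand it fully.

q(t) = (67/168)t^3 - (89/28)t^2 + (281/168)t + 49/4

Newton's divided differences:
q[-2,-1] = (7 - (-7)) / (-1 - (-2)) = 14
q[-1,5] = (-9 - 7) / (5 - (-1)) = -8/3
q[5,6] = (-6 - (-9)) / (6 - 5) = 3
q[-2,-1,5] = (-8/3 - 14) / (5 - (-2)) = -50/21
q[-1,5,6] = (3 - (-8/3)) / (6 - (-1)) = 17/21
q[-2,-1,5,6] = (17/21 - (-50/21)) / (6 - (-2)) = 67/168
q(t) = -7 + 14·(t + 2) + (-50/21)·(t + 2)(t + 1) + (67/168)·(t + 2)(t + 1)(t - 5)
Expanding: q(t) = (67/168)t^3 - (89/28)t^2 + (281/168)t + 49/4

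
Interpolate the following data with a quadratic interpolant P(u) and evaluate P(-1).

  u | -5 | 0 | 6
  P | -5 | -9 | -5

-131/15

Evaluate each Lagrange basis at u = -1:
L_0(-1) = (-1)·(-7)/[(-5)·(-11)] = 7/55
L_1(-1) = (4)·(-7)/[(5)·(-6)] = 14/15
L_2(-1) = (4)·(-1)/[(11)·(6)] = -2/33
Sum: (-5)·(7/55) + (-9)·(14/15) + (-5)·(-2/33) = -131/15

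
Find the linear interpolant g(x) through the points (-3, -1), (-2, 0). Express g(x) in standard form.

L_0(x) = (x + 2) / [-1] = -x - 2
L_1(x) = (x + 3) / [1] = x + 3
g(x) = (-1)·L_0 + 0·L_1
  (-1)·L_0(x) = x + 2
  0·L_1(x) = 0
Adding term by term: x + 2

g(x) = x + 2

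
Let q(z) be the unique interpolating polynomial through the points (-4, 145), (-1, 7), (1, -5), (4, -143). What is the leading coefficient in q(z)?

-2

The leading coefficient equals the top divided difference q[-4,-1,1,4].
q[-4,-1] = (7 - 145) / (-1 - (-4)) = -46
q[-1,1] = (-5 - 7) / (1 - (-1)) = -6
q[1,4] = (-143 - (-5)) / (4 - 1) = -46
q[-4,-1,1] = (-6 - (-46)) / (1 - (-4)) = 8
q[-1,1,4] = (-46 - (-6)) / (4 - (-1)) = -8
q[-4,-1,1,4] = (-8 - 8) / (4 - (-4)) = -2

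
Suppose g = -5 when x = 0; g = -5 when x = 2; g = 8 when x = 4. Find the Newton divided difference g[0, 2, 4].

g[0,2] = (-5 - (-5)) / (2 - 0) = 0
g[2,4] = (8 - (-5)) / (4 - 2) = 13/2
g[0,2,4] = (13/2 - 0) / (4 - 0) = 13/8

13/8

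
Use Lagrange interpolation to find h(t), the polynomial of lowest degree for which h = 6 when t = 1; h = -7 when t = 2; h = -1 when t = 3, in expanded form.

h(t) = (19/2)t^2 - (83/2)t + 38

Build the Lagrange basis polynomials:
L_0(t) = (t - 2)(t - 3) / [2] = (1/2)t^2 - (5/2)t + 3
L_1(t) = (t - 1)(t - 3) / [-1] = -t^2 + 4t - 3
L_2(t) = (t - 1)(t - 2) / [2] = (1/2)t^2 - (3/2)t + 1
h(t) = 6·L_0 + (-7)·L_1 + (-1)·L_2
  6·L_0(t) = 3t^2 - 15t + 18
  (-7)·L_1(t) = 7t^2 - 28t + 21
  (-1)·L_2(t) = -(1/2)t^2 + (3/2)t - 1
Adding term by term: (19/2)t^2 - (83/2)t + 38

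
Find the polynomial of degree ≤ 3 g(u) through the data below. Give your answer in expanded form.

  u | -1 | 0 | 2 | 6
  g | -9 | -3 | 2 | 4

L_0(u) = u(u - 2)(u - 6) / [-21] = -(1/21)u^3 + (8/21)u^2 - (4/7)u
L_1(u) = (u + 1)(u - 2)(u - 6) / [12] = (1/12)u^3 - (7/12)u^2 + (1/3)u + 1
L_2(u) = (u + 1)u(u - 6) / [-24] = -(1/24)u^3 + (5/24)u^2 + (1/4)u
L_3(u) = (u + 1)u(u - 2) / [168] = (1/168)u^3 - (1/168)u^2 - (1/84)u
g(u) = (-9)·L_0 + (-3)·L_1 + 2·L_2 + 4·L_3
  (-9)·L_0(u) = (3/7)u^3 - (24/7)u^2 + (36/7)u
  (-3)·L_1(u) = -(1/4)u^3 + (7/4)u^2 - u - 3
  2·L_2(u) = -(1/12)u^3 + (5/12)u^2 + (1/2)u
  4·L_3(u) = (1/42)u^3 - (1/42)u^2 - (1/21)u
Adding term by term: (5/42)u^3 - (9/7)u^2 + (193/42)u - 3

g(u) = (5/42)u^3 - (9/7)u^2 + (193/42)u - 3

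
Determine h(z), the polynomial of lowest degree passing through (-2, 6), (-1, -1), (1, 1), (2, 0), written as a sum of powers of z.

Build the Lagrange basis polynomials:
L_0(z) = (z + 1)(z - 1)(z - 2) / [-12] = -(1/12)z^3 + (1/6)z^2 + (1/12)z - 1/6
L_1(z) = (z + 2)(z - 1)(z - 2) / [6] = (1/6)z^3 - (1/6)z^2 - (2/3)z + 2/3
L_2(z) = (z + 2)(z + 1)(z - 2) / [-6] = -(1/6)z^3 - (1/6)z^2 + (2/3)z + 2/3
L_3(z) = (z + 2)(z + 1)(z - 1) / [12] = (1/12)z^3 + (1/6)z^2 - (1/12)z - 1/6
h(z) = 6·L_0 + (-1)·L_1 + 1·L_2 + 0·L_3
  6·L_0(z) = -(1/2)z^3 + z^2 + (1/2)z - 1
  (-1)·L_1(z) = -(1/6)z^3 + (1/6)z^2 + (2/3)z - 2/3
  1·L_2(z) = -(1/6)z^3 - (1/6)z^2 + (2/3)z + 2/3
  0·L_3(z) = 0
Adding term by term: -(5/6)z^3 + z^2 + (11/6)z - 1

h(z) = -(5/6)z^3 + z^2 + (11/6)z - 1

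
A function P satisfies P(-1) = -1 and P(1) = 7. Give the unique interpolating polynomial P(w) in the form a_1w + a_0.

P(w) = 4w + 3

L_0(w) = (w - 1) / [-2] = -(1/2)w + 1/2
L_1(w) = (w + 1) / [2] = (1/2)w + 1/2
P(w) = (-1)·L_0 + 7·L_1
  (-1)·L_0(w) = (1/2)w - 1/2
  7·L_1(w) = (7/2)w + 7/2
Adding term by term: 4w + 3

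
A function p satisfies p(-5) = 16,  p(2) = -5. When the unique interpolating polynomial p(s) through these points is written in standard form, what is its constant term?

Build the Lagrange basis polynomials:
L_0(s) = (s - 2) / [-7] = -(1/7)s + 2/7
L_1(s) = (s + 5) / [7] = (1/7)s + 5/7
p(s) = 16·L_0 + (-5)·L_1
Only the constant term is needed; take it from each L_i and combine:
16·(2/7) + (-5)·(5/7) = 1

1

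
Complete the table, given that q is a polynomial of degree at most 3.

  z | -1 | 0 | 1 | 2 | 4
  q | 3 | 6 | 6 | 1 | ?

The 4 known values determine q uniquely (degree ≤ 3).
L_0(4) = (4)·(3)·(2)/[(-1)·(-2)·(-3)] = -4
L_1(4) = (5)·(3)·(2)/[(1)·(-1)·(-2)] = 15
L_2(4) = (5)·(4)·(2)/[(2)·(1)·(-1)] = -20
L_3(4) = (5)·(4)·(3)/[(3)·(2)·(1)] = 10
Sum: 3·(-4) + 6·(15) + 6·(-20) + 1·(10) = -32

-32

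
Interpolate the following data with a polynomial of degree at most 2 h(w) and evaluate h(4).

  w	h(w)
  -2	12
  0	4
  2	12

L_0(4) = (4)·(2)/[(-2)·(-4)] = 1
L_1(4) = (6)·(2)/[(2)·(-2)] = -3
L_2(4) = (6)·(4)/[(4)·(2)] = 3
Sum: 12·(1) + 4·(-3) + 12·(3) = 36

36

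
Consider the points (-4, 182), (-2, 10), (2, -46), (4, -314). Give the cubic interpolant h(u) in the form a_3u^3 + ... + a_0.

h(u) = -4u^3 - 4u^2 + 2u - 2

L_0(u) = (u + 2)(u - 2)(u - 4) / [-96] = -(1/96)u^3 + (1/24)u^2 + (1/24)u - 1/6
L_1(u) = (u + 4)(u - 2)(u - 4) / [48] = (1/48)u^3 - (1/24)u^2 - (1/3)u + 2/3
L_2(u) = (u + 4)(u + 2)(u - 4) / [-48] = -(1/48)u^3 - (1/24)u^2 + (1/3)u + 2/3
L_3(u) = (u + 4)(u + 2)(u - 2) / [96] = (1/96)u^3 + (1/24)u^2 - (1/24)u - 1/6
h(u) = 182·L_0 + 10·L_1 + (-46)·L_2 + (-314)·L_3
  182·L_0(u) = -(91/48)u^3 + (91/12)u^2 + (91/12)u - 91/3
  10·L_1(u) = (5/24)u^3 - (5/12)u^2 - (10/3)u + 20/3
  (-46)·L_2(u) = (23/24)u^3 + (23/12)u^2 - (46/3)u - 92/3
  (-314)·L_3(u) = -(157/48)u^3 - (157/12)u^2 + (157/12)u + 157/3
Adding term by term: -4u^3 - 4u^2 + 2u - 2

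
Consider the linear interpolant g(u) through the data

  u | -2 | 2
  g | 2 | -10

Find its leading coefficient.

The leading coefficient equals the top divided difference g[-2,2].
g[-2,2] = (-10 - 2) / (2 - (-2)) = -3

-3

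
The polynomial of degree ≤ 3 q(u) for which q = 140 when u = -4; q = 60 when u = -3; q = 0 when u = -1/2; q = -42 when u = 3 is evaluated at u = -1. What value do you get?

2

Using Newton's divided-difference form:
q[-4,-3] = (60 - 140) / (-3 - (-4)) = -80
q[-3,-1/2] = (0 - 60) / (-1/2 - (-3)) = -24
q[-1/2,3] = (-42 - 0) / (3 - (-1/2)) = -12
q[-4,-3,-1/2] = (-24 - (-80)) / (-1/2 - (-4)) = 16
q[-3,-1/2,3] = (-12 - (-24)) / (3 - (-3)) = 2
q[-4,-3,-1/2,3] = (2 - 16) / (3 - (-4)) = -2
q(-1) = 140 + (-80)·(3) + 16·(3)·(2) + (-2)·(3)·(2)·(-1/2) = 2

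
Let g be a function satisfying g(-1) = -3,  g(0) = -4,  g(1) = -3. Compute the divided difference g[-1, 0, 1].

g[-1,0] = (-4 - (-3)) / (0 - (-1)) = -1
g[0,1] = (-3 - (-4)) / (1 - 0) = 1
g[-1,0,1] = (1 - (-1)) / (1 - (-1)) = 1

1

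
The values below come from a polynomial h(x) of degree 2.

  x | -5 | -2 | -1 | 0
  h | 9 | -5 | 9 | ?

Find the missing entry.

97/3

The 3 known values determine h uniquely (degree ≤ 2).
L_0(0) = (2)·(1)/[(-3)·(-4)] = 1/6
L_1(0) = (5)·(1)/[(3)·(-1)] = -5/3
L_2(0) = (5)·(2)/[(4)·(1)] = 5/2
Sum: 9·(1/6) + (-5)·(-5/3) + 9·(5/2) = 97/3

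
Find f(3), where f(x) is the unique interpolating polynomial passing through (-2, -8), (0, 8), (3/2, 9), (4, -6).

61/28

L_0(3) = (3)·(3/2)·(-1)/[(-2)·(-7/2)·(-6)] = 3/28
L_1(3) = (5)·(3/2)·(-1)/[(2)·(-3/2)·(-4)] = -5/8
L_2(3) = (5)·(3)·(-1)/[(7/2)·(3/2)·(-5/2)] = 8/7
L_3(3) = (5)·(3)·(3/2)/[(6)·(4)·(5/2)] = 3/8
Sum: (-8)·(3/28) + 8·(-5/8) + 9·(8/7) + (-6)·(3/8) = 61/28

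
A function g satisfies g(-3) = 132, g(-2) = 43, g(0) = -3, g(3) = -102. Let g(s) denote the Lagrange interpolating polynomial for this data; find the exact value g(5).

-468

Evaluate each Lagrange basis at s = 5:
L_0(5) = (7)·(5)·(2)/[(-1)·(-3)·(-6)] = -35/9
L_1(5) = (8)·(5)·(2)/[(1)·(-2)·(-5)] = 8
L_2(5) = (8)·(7)·(2)/[(3)·(2)·(-3)] = -56/9
L_3(5) = (8)·(7)·(5)/[(6)·(5)·(3)] = 28/9
Sum: 132·(-35/9) + 43·(8) + (-3)·(-56/9) + (-102)·(28/9) = -468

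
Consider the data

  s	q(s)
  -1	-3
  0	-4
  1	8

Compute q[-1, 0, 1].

q[-1,0] = (-4 - (-3)) / (0 - (-1)) = -1
q[0,1] = (8 - (-4)) / (1 - 0) = 12
q[-1,0,1] = (12 - (-1)) / (1 - (-1)) = 13/2

13/2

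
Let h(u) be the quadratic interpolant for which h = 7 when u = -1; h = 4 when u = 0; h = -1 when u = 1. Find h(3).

-17

Using Newton's divided-difference form:
h[-1,0] = (4 - 7) / (0 - (-1)) = -3
h[0,1] = (-1 - 4) / (1 - 0) = -5
h[-1,0,1] = (-5 - (-3)) / (1 - (-1)) = -1
h(3) = 7 + (-3)·(4) + (-1)·(4)·(3) = -17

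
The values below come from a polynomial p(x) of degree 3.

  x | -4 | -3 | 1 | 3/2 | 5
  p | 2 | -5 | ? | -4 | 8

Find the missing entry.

-7933/1386

The 4 known values determine p uniquely (degree ≤ 3).
Evaluate each Lagrange basis at x = 1:
L_0(1) = (4)·(-1/2)·(-4)/[(-1)·(-11/2)·(-9)] = -16/99
L_1(1) = (5)·(-1/2)·(-4)/[(1)·(-9/2)·(-8)] = 5/18
L_2(1) = (5)·(4)·(-4)/[(11/2)·(9/2)·(-7/2)] = 640/693
L_3(1) = (5)·(4)·(-1/2)/[(9)·(8)·(7/2)] = -5/126
Sum: 2·(-16/99) + (-5)·(5/18) + (-4)·(640/693) + 8·(-5/126) = -7933/1386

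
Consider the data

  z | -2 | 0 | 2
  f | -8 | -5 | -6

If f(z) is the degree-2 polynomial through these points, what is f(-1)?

-6

Using Newton's divided-difference form:
f[-2,0] = (-5 - (-8)) / (0 - (-2)) = 3/2
f[0,2] = (-6 - (-5)) / (2 - 0) = -1/2
f[-2,0,2] = (-1/2 - 3/2) / (2 - (-2)) = -1/2
f(-1) = -8 + (3/2)·(1) + (-1/2)·(1)·(-1) = -6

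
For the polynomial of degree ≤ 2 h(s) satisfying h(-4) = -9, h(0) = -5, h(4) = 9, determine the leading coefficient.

The leading coefficient equals the top divided difference h[-4,0,4].
h[-4,0] = (-5 - (-9)) / (0 - (-4)) = 1
h[0,4] = (9 - (-5)) / (4 - 0) = 7/2
h[-4,0,4] = (7/2 - 1) / (4 - (-4)) = 5/16

5/16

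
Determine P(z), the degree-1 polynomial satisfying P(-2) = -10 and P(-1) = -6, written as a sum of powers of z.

Build the Lagrange basis polynomials:
L_0(z) = (z + 1) / [-1] = -z - 1
L_1(z) = (z + 2) / [1] = z + 2
P(z) = (-10)·L_0 + (-6)·L_1
  (-10)·L_0(z) = 10z + 10
  (-6)·L_1(z) = -6z - 12
Adding term by term: 4z - 2

P(z) = 4z - 2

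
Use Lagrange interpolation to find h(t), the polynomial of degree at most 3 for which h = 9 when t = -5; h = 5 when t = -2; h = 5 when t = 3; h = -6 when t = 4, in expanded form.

h(t) = -(2/9)t^3 - (13/18)t^2 + (41/18)t + 32/3

L_0(t) = (t + 2)(t - 3)(t - 4) / [-216] = -(1/216)t^3 + (5/216)t^2 + (1/108)t - 1/9
L_1(t) = (t + 5)(t - 3)(t - 4) / [90] = (1/90)t^3 - (1/45)t^2 - (23/90)t + 2/3
L_2(t) = (t + 5)(t + 2)(t - 4) / [-40] = -(1/40)t^3 - (3/40)t^2 + (9/20)t + 1
L_3(t) = (t + 5)(t + 2)(t - 3) / [54] = (1/54)t^3 + (2/27)t^2 - (11/54)t - 5/9
h(t) = 9·L_0 + 5·L_1 + 5·L_2 + (-6)·L_3
  9·L_0(t) = -(1/24)t^3 + (5/24)t^2 + (1/12)t - 1
  5·L_1(t) = (1/18)t^3 - (1/9)t^2 - (23/18)t + 10/3
  5·L_2(t) = -(1/8)t^3 - (3/8)t^2 + (9/4)t + 5
  (-6)·L_3(t) = -(1/9)t^3 - (4/9)t^2 + (11/9)t + 10/3
Adding term by term: -(2/9)t^3 - (13/18)t^2 + (41/18)t + 32/3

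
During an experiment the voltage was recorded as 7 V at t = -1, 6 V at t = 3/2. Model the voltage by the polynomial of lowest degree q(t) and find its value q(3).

27/5

Evaluate each Lagrange basis at t = 3:
L_0(3) = (3/2)/[(-5/2)] = -3/5
L_1(3) = (4)/[(5/2)] = 8/5
Sum: 7·(-3/5) + 6·(8/5) = 27/5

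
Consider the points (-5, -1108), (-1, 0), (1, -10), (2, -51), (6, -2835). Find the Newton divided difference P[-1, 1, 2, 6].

P[-1,1] = (-10 - 0) / (1 - (-1)) = -5
P[1,2] = (-51 - (-10)) / (2 - 1) = -41
P[2,6] = (-2835 - (-51)) / (6 - 2) = -696
P[-1,1,2] = (-41 - (-5)) / (2 - (-1)) = -12
P[1,2,6] = (-696 - (-41)) / (6 - 1) = -131
P[-1,1,2,6] = (-131 - (-12)) / (6 - (-1)) = -17

-17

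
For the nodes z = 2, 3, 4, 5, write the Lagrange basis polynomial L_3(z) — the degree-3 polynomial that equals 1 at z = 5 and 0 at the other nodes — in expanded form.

L_3(z) = (1/6)z^3 - (3/2)z^2 + (13/3)z - 4

L_3(z) = (z - 2)(z - 3)(z - 4) / [(3)·(2)·(1)]
       = (z^3 - 9z^2 + 26z - 24) / (6)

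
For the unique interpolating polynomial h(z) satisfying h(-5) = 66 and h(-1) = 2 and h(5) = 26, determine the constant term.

Build the Lagrange basis polynomials:
L_0(z) = (z + 1)(z - 5) / [40] = (1/40)z^2 - (1/10)z - 1/8
L_1(z) = (z + 5)(z - 5) / [-24] = -(1/24)z^2 + 25/24
L_2(z) = (z + 5)(z + 1) / [60] = (1/60)z^2 + (1/10)z + 1/12
h(z) = 66·L_0 + 2·L_1 + 26·L_2
Only the constant term is needed; take it from each L_i and combine:
66·(-1/8) + 2·(25/24) + 26·(1/12) = -4

-4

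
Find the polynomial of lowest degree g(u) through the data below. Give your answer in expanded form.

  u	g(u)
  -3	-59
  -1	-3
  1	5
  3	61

g(u) = 2u^3 + 2u + 1

L_0(u) = (u + 1)(u - 1)(u - 3) / [-48] = -(1/48)u^3 + (1/16)u^2 + (1/48)u - 1/16
L_1(u) = (u + 3)(u - 1)(u - 3) / [16] = (1/16)u^3 - (1/16)u^2 - (9/16)u + 9/16
L_2(u) = (u + 3)(u + 1)(u - 3) / [-16] = -(1/16)u^3 - (1/16)u^2 + (9/16)u + 9/16
L_3(u) = (u + 3)(u + 1)(u - 1) / [48] = (1/48)u^3 + (1/16)u^2 - (1/48)u - 1/16
g(u) = (-59)·L_0 + (-3)·L_1 + 5·L_2 + 61·L_3
  (-59)·L_0(u) = (59/48)u^3 - (59/16)u^2 - (59/48)u + 59/16
  (-3)·L_1(u) = -(3/16)u^3 + (3/16)u^2 + (27/16)u - 27/16
  5·L_2(u) = -(5/16)u^3 - (5/16)u^2 + (45/16)u + 45/16
  61·L_3(u) = (61/48)u^3 + (61/16)u^2 - (61/48)u - 61/16
Adding term by term: 2u^3 + 2u + 1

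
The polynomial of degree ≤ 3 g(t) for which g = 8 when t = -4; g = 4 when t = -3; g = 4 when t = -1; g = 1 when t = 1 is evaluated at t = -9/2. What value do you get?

Evaluate each Lagrange basis at t = -9/2:
L_0(-9/2) = (-3/2)·(-7/2)·(-11/2)/[(-1)·(-3)·(-5)] = 77/40
L_1(-9/2) = (-1/2)·(-7/2)·(-11/2)/[(1)·(-2)·(-4)] = -77/64
L_2(-9/2) = (-1/2)·(-3/2)·(-11/2)/[(3)·(2)·(-2)] = 11/32
L_3(-9/2) = (-1/2)·(-3/2)·(-7/2)/[(5)·(4)·(2)] = -21/320
Sum: 8·(77/40) + 4·(-77/64) + 4·(11/32) + 1·(-21/320) = 3807/320

3807/320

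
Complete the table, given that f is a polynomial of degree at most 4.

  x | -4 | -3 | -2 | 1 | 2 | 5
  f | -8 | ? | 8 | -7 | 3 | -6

The 5 known values determine f uniquely (degree ≤ 4).
L_0(-3) = (-1)·(-4)·(-5)·(-8)/[(-2)·(-5)·(-6)·(-9)] = 8/27
L_1(-3) = (1)·(-4)·(-5)·(-8)/[(2)·(-3)·(-4)·(-7)] = 20/21
L_2(-3) = (1)·(-1)·(-5)·(-8)/[(5)·(3)·(-1)·(-4)] = -2/3
L_3(-3) = (1)·(-1)·(-4)·(-8)/[(6)·(4)·(1)·(-3)] = 4/9
L_4(-3) = (1)·(-1)·(-4)·(-5)/[(9)·(7)·(4)·(3)] = -5/189
Sum: (-8)·(8/27) + 8·(20/21) + (-7)·(-2/3) + 3·(4/9) + (-6)·(-5/189) = 308/27

308/27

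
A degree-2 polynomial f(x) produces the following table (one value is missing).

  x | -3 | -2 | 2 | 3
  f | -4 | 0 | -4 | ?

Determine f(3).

-10

The 3 known values determine f uniquely (degree ≤ 2).
L_0(3) = (5)·(1)/[(-1)·(-5)] = 1
L_1(3) = (6)·(1)/[(1)·(-4)] = -3/2
L_2(3) = (6)·(5)/[(5)·(4)] = 3/2
Sum: (-4)·(1) + 0 + (-4)·(3/2) = -10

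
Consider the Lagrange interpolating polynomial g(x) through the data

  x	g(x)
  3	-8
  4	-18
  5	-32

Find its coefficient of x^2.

The leading coefficient equals the top divided difference g[3,4,5].
g[3,4] = (-18 - (-8)) / (4 - 3) = -10
g[4,5] = (-32 - (-18)) / (5 - 4) = -14
g[3,4,5] = (-14 - (-10)) / (5 - 3) = -2

-2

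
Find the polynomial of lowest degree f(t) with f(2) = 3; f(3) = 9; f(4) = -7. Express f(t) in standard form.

f(t) = -11t^2 + 61t - 75

Build the Lagrange basis polynomials:
L_0(t) = (t - 3)(t - 4) / [2] = (1/2)t^2 - (7/2)t + 6
L_1(t) = (t - 2)(t - 4) / [-1] = -t^2 + 6t - 8
L_2(t) = (t - 2)(t - 3) / [2] = (1/2)t^2 - (5/2)t + 3
f(t) = 3·L_0 + 9·L_1 + (-7)·L_2
  3·L_0(t) = (3/2)t^2 - (21/2)t + 18
  9·L_1(t) = -9t^2 + 54t - 72
  (-7)·L_2(t) = -(7/2)t^2 + (35/2)t - 21
Adding term by term: -11t^2 + 61t - 75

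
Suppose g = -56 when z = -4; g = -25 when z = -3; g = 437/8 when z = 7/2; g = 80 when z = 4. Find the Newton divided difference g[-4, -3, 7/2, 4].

1

g[-4,-3] = (-25 - (-56)) / (-3 - (-4)) = 31
g[-3,7/2] = (437/8 - (-25)) / (7/2 - (-3)) = 49/4
g[7/2,4] = (80 - 437/8) / (4 - 7/2) = 203/4
g[-4,-3,7/2] = (49/4 - 31) / (7/2 - (-4)) = -5/2
g[-3,7/2,4] = (203/4 - 49/4) / (4 - (-3)) = 11/2
g[-4,-3,7/2,4] = (11/2 - (-5/2)) / (4 - (-4)) = 1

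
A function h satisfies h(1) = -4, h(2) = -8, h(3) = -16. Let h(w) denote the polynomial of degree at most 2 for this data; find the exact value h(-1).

L_0(-1) = (-3)·(-4)/[(-1)·(-2)] = 6
L_1(-1) = (-2)·(-4)/[(1)·(-1)] = -8
L_2(-1) = (-2)·(-3)/[(2)·(1)] = 3
Sum: (-4)·(6) + (-8)·(-8) + (-16)·(3) = -8

-8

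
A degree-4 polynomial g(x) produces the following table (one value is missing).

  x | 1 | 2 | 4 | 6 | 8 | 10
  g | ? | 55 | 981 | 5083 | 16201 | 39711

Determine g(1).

The 5 known values determine g uniquely (degree ≤ 4).
Evaluate each Lagrange basis at x = 1:
L_0(1) = (-3)·(-5)·(-7)·(-9)/[(-2)·(-4)·(-6)·(-8)] = 315/128
L_1(1) = (-1)·(-5)·(-7)·(-9)/[(2)·(-2)·(-4)·(-6)] = -105/32
L_2(1) = (-1)·(-3)·(-7)·(-9)/[(4)·(2)·(-2)·(-4)] = 189/64
L_3(1) = (-1)·(-3)·(-5)·(-9)/[(6)·(4)·(2)·(-2)] = -45/32
L_4(1) = (-1)·(-3)·(-5)·(-7)/[(8)·(6)·(4)·(2)] = 35/128
Sum: 55·(315/128) + 981·(-105/32) + 5083·(189/64) + 16201·(-45/32) + 39711·(35/128) = 3

3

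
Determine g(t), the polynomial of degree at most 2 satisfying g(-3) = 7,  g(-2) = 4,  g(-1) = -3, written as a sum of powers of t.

Newton's divided differences:
g[-3,-2] = (4 - 7) / (-2 - (-3)) = -3
g[-2,-1] = (-3 - 4) / (-1 - (-2)) = -7
g[-3,-2,-1] = (-7 - (-3)) / (-1 - (-3)) = -2
g(t) = 7 + (-3)·(t + 3) + (-2)·(t + 3)(t + 2)
Expanding: g(t) = -2t^2 - 13t - 14

g(t) = -2t^2 - 13t - 14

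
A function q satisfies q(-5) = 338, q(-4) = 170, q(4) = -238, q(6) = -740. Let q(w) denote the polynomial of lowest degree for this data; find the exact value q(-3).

70

Evaluate each Lagrange basis at w = -3:
L_0(-3) = (1)·(-7)·(-9)/[(-1)·(-9)·(-11)] = -7/11
L_1(-3) = (2)·(-7)·(-9)/[(1)·(-8)·(-10)] = 63/40
L_2(-3) = (2)·(1)·(-9)/[(9)·(8)·(-2)] = 1/8
L_3(-3) = (2)·(1)·(-7)/[(11)·(10)·(2)] = -7/110
Sum: 338·(-7/11) + 170·(63/40) + (-238)·(1/8) + (-740)·(-7/110) = 70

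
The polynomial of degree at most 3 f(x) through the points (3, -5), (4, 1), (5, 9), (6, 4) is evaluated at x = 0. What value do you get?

Evaluate each Lagrange basis at x = 0:
L_0(0) = (-4)·(-5)·(-6)/[(-1)·(-2)·(-3)] = 20
L_1(0) = (-3)·(-5)·(-6)/[(1)·(-1)·(-2)] = -45
L_2(0) = (-3)·(-4)·(-6)/[(2)·(1)·(-1)] = 36
L_3(0) = (-3)·(-4)·(-5)/[(3)·(2)·(1)] = -10
Sum: (-5)·(20) + 1·(-45) + 9·(36) + 4·(-10) = 139

139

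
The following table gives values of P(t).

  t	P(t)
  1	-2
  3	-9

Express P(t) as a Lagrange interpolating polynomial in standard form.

Build the Lagrange basis polynomials:
L_0(t) = (t - 3) / [-2] = -(1/2)t + 3/2
L_1(t) = (t - 1) / [2] = (1/2)t - 1/2
P(t) = (-2)·L_0 + (-9)·L_1
  (-2)·L_0(t) = t - 3
  (-9)·L_1(t) = -(9/2)t + 9/2
Adding term by term: -(7/2)t + 3/2

P(t) = -(7/2)t + 3/2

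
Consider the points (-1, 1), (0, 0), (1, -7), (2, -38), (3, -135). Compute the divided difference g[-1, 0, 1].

-3

g[-1,0] = (0 - 1) / (0 - (-1)) = -1
g[0,1] = (-7 - 0) / (1 - 0) = -7
g[-1,0,1] = (-7 - (-1)) / (1 - (-1)) = -3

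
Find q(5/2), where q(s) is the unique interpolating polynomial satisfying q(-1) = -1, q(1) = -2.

Evaluate each Lagrange basis at s = 5/2:
L_0(5/2) = (3/2)/[(-2)] = -3/4
L_1(5/2) = (7/2)/[(2)] = 7/4
Sum: (-1)·(-3/4) + (-2)·(7/4) = -11/4

-11/4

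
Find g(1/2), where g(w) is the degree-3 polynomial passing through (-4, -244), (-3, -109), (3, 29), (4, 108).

Evaluate each Lagrange basis at w = 1/2:
L_0(1/2) = (7/2)·(-5/2)·(-7/2)/[(-1)·(-7)·(-8)] = -35/64
L_1(1/2) = (9/2)·(-5/2)·(-7/2)/[(1)·(-6)·(-7)] = 15/16
L_2(1/2) = (9/2)·(7/2)·(-7/2)/[(7)·(6)·(-1)] = 21/16
L_3(1/2) = (9/2)·(7/2)·(-5/2)/[(8)·(7)·(1)] = -45/64
Sum: (-244)·(-35/64) + (-109)·(15/16) + 29·(21/16) + 108·(-45/64) = -53/8

-53/8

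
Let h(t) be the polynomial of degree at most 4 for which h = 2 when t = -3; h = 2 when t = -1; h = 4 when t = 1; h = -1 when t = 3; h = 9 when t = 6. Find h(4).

L_0(4) = (5)·(3)·(1)·(-2)/[(-2)·(-4)·(-6)·(-9)] = -5/72
L_1(4) = (7)·(3)·(1)·(-2)/[(2)·(-2)·(-4)·(-7)] = 3/8
L_2(4) = (7)·(5)·(1)·(-2)/[(4)·(2)·(-2)·(-5)] = -7/8
L_3(4) = (7)·(5)·(3)·(-2)/[(6)·(4)·(2)·(-3)] = 35/24
L_4(4) = (7)·(5)·(3)·(1)/[(9)·(7)·(5)·(3)] = 1/9
Sum: 2·(-5/72) + 2·(3/8) + 4·(-7/8) + (-1)·(35/24) + 9·(1/9) = -241/72

-241/72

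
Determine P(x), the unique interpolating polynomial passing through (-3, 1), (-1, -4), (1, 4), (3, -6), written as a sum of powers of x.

L_0(x) = (x + 1)(x - 1)(x - 3) / [-48] = -(1/48)x^3 + (1/16)x^2 + (1/48)x - 1/16
L_1(x) = (x + 3)(x - 1)(x - 3) / [16] = (1/16)x^3 - (1/16)x^2 - (9/16)x + 9/16
L_2(x) = (x + 3)(x + 1)(x - 3) / [-16] = -(1/16)x^3 - (1/16)x^2 + (9/16)x + 9/16
L_3(x) = (x + 3)(x + 1)(x - 1) / [48] = (1/48)x^3 + (1/16)x^2 - (1/48)x - 1/16
P(x) = 1·L_0 + (-4)·L_1 + 4·L_2 + (-6)·L_3
  1·L_0(x) = -(1/48)x^3 + (1/16)x^2 + (1/48)x - 1/16
  (-4)·L_1(x) = -(1/4)x^3 + (1/4)x^2 + (9/4)x - 9/4
  4·L_2(x) = -(1/4)x^3 - (1/4)x^2 + (9/4)x + 9/4
  (-6)·L_3(x) = -(1/8)x^3 - (3/8)x^2 + (1/8)x + 3/8
Adding term by term: -(31/48)x^3 - (5/16)x^2 + (223/48)x + 5/16

P(x) = -(31/48)x^3 - (5/16)x^2 + (223/48)x + 5/16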